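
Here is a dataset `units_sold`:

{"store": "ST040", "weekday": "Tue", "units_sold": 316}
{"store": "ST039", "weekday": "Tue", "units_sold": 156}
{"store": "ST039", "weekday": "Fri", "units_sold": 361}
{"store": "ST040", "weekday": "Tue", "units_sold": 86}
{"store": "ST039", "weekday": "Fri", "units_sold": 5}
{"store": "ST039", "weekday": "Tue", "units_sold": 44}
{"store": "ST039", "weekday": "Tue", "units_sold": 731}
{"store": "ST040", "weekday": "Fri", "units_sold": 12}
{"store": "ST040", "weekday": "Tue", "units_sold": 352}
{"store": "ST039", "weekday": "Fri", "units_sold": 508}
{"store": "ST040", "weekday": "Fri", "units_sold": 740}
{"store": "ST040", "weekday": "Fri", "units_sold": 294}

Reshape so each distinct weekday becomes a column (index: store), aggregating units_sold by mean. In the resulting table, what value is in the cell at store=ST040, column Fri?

Rows with store=ST040 and weekday=Fri: units_sold values are 12, 740, 294.
(12 + 740 + 294) / 3 = 348.67.

348.67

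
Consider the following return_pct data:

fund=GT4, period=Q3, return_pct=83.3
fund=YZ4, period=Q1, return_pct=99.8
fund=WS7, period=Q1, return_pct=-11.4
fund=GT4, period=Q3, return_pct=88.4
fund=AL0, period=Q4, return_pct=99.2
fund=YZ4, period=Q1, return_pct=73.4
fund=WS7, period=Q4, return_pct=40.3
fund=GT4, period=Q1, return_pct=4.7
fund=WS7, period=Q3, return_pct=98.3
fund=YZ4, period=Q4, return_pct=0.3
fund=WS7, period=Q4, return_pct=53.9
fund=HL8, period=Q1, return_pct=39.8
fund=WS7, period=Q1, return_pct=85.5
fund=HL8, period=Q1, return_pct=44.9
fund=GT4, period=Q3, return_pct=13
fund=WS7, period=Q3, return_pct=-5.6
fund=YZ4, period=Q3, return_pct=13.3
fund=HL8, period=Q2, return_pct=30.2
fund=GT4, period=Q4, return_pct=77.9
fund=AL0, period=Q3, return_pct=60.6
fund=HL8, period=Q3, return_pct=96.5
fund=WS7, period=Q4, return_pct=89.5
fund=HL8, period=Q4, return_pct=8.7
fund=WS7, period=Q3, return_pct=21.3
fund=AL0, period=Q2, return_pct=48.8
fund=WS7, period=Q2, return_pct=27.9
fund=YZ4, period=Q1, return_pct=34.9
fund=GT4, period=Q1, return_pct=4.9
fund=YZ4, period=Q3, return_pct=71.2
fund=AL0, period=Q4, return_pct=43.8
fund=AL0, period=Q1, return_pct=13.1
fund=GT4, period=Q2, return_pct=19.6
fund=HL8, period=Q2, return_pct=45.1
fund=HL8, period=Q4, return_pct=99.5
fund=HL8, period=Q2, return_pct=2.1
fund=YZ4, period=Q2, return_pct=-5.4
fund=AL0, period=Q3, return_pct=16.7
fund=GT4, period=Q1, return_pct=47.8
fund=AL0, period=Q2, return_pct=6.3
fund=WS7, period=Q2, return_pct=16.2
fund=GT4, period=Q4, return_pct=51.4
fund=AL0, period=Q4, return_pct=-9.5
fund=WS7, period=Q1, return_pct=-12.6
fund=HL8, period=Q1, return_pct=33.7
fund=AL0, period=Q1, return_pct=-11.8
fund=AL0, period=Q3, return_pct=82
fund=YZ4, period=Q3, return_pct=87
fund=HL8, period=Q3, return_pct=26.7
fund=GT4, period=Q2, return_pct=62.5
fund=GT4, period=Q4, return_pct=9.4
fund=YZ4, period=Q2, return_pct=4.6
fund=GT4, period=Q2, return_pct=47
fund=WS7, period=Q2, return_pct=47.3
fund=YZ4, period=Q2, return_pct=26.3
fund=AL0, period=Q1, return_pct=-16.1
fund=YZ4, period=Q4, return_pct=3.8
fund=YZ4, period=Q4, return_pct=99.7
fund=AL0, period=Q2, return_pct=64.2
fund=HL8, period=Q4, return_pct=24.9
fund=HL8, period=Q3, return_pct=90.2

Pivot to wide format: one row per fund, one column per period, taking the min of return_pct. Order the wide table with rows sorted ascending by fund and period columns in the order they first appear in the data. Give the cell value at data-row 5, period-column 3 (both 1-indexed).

With rows sorted ascending by fund, row 5 is fund=YZ4. period columns in first-appearance order: Q3, Q1, Q4, Q2; column 3 is Q4.
Long rows with fund=YZ4, period=Q4: min(0.3, 3.8, 99.7) = 0.3.

0.3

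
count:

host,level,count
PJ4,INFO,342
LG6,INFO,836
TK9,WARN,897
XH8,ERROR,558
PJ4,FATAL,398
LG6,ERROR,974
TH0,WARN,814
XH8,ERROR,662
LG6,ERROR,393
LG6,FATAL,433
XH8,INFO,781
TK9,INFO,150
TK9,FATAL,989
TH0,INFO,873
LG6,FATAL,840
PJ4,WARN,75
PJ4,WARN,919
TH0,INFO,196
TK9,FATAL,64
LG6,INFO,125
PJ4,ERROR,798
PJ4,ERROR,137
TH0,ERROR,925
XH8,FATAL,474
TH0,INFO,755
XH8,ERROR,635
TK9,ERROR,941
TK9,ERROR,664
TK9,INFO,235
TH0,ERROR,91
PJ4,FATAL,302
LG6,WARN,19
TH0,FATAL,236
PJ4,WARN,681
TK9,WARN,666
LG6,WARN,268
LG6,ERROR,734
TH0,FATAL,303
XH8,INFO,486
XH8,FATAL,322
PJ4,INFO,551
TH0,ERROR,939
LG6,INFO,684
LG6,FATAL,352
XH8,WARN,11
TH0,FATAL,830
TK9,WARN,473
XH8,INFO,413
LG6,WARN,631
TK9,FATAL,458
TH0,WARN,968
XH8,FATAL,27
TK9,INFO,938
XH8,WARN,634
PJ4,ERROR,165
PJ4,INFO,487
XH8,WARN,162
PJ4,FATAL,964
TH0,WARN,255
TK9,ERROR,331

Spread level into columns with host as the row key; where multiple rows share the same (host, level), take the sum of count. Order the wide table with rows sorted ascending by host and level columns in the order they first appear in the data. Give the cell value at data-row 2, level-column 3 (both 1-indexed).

With rows sorted ascending by host, row 2 is host=PJ4. level columns in first-appearance order: INFO, WARN, ERROR, FATAL; column 3 is ERROR.
Long rows with host=PJ4, level=ERROR: 798 + 137 + 165 = 1100.

1100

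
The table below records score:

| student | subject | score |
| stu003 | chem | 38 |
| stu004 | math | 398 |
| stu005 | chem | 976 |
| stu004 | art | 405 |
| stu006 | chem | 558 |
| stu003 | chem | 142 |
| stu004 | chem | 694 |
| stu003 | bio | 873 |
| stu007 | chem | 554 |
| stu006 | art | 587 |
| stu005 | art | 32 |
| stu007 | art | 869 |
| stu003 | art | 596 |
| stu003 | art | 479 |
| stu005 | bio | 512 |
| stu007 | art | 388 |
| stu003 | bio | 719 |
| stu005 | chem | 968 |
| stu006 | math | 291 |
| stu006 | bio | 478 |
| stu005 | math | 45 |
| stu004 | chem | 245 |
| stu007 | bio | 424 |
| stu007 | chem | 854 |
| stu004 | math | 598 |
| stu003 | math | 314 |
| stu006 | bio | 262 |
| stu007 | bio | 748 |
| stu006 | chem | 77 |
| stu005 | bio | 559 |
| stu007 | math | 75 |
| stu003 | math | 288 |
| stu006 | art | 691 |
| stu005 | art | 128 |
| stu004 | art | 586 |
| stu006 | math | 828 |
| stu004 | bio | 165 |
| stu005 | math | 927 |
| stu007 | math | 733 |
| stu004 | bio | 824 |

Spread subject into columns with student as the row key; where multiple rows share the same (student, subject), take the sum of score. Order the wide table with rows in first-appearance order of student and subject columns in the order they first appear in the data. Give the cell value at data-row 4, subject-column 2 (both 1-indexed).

1119

With rows in first-appearance order of student, row 4 is student=stu006. subject columns in first-appearance order: chem, math, art, bio; column 2 is math.
Long rows with student=stu006, subject=math: 291 + 828 = 1119.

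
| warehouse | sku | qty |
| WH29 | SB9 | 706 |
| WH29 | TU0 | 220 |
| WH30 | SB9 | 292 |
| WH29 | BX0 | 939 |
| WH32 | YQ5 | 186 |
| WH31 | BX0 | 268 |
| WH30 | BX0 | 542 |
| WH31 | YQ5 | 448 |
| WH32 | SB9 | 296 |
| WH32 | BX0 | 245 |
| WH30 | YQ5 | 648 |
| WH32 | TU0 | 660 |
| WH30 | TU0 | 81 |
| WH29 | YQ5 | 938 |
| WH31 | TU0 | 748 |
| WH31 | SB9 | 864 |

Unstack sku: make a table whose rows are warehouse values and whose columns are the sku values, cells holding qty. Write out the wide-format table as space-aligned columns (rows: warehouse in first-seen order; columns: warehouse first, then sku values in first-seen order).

warehouse  SB9  TU0  BX0  YQ5
WH29       706  220  939  938
WH30       292  81   542  648
WH32       296  660  245  186
WH31       864  748  268  448

Columns: warehouse plus the 4 distinct sku values (SB9, TU0, BX0, YQ5).
For example, row WH29 column SB9 takes qty=706 from the long row (WH29, SB9).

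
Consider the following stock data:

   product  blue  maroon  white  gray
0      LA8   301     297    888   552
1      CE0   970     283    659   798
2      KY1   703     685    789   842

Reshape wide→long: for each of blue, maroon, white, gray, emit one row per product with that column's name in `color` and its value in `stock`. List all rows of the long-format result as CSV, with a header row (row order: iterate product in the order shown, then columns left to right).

Each (product, column) pair becomes one row: 3 × 4 = 12 rows.
For example, (LA8, blue) → stock=301.

product,color,stock
LA8,blue,301
LA8,maroon,297
LA8,white,888
LA8,gray,552
CE0,blue,970
CE0,maroon,283
CE0,white,659
CE0,gray,798
KY1,blue,703
KY1,maroon,685
KY1,white,789
KY1,gray,842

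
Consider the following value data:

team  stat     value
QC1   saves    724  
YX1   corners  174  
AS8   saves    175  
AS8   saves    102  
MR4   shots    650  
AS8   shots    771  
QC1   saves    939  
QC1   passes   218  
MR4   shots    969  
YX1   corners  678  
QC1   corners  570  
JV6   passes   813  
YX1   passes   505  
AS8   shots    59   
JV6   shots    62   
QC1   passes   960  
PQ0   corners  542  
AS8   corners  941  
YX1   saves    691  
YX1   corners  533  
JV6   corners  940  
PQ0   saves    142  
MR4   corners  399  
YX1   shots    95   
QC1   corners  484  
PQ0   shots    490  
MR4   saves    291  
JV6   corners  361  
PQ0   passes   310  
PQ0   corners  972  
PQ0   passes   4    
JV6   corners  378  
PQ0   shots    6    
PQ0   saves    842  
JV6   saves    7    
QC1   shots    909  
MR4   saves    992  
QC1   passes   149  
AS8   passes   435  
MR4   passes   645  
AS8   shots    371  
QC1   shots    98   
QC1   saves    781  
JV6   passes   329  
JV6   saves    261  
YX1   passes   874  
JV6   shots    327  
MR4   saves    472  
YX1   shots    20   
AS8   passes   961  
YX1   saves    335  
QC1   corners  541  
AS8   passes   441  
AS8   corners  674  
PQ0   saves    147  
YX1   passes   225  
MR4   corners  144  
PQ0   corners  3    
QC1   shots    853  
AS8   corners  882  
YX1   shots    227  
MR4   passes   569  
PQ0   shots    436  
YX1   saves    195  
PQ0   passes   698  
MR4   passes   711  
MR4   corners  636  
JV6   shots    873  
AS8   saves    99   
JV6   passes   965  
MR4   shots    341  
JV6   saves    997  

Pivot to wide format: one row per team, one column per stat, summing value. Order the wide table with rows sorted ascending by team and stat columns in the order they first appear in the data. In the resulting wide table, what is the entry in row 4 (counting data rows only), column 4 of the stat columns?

1012

With rows sorted ascending by team, row 4 is team=PQ0. stat columns in first-appearance order: saves, corners, shots, passes; column 4 is passes.
Long rows with team=PQ0, stat=passes: 310 + 4 + 698 = 1012.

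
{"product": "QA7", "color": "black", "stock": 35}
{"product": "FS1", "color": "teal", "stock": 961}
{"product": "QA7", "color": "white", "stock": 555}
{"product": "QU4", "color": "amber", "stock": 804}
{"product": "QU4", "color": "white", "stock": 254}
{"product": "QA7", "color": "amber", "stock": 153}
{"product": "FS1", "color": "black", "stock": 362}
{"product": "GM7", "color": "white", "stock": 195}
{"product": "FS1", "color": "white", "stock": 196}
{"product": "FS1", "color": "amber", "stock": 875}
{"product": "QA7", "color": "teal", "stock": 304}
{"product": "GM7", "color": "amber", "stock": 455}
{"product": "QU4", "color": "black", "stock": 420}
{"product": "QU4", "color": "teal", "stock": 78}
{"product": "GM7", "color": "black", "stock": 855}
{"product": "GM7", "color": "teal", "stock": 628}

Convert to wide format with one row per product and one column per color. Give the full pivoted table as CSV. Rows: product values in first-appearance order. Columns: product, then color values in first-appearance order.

Columns: product plus the 4 distinct color values (black, teal, white, amber).
For example, row QA7 column black takes stock=35 from the long row (QA7, black).

product,black,teal,white,amber
QA7,35,304,555,153
FS1,362,961,196,875
QU4,420,78,254,804
GM7,855,628,195,455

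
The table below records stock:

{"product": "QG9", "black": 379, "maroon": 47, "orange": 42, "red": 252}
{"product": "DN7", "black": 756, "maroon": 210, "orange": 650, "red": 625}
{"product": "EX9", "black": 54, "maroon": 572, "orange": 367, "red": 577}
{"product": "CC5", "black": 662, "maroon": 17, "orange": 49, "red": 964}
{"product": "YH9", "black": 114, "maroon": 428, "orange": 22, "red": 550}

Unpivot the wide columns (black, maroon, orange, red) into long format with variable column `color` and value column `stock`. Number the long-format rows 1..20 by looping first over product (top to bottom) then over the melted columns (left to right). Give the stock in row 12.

577

20 rows total (5 × 4). Row 12: index ⌊(12-1)/4⌋ = 2 into product → EX9; (12-1) mod 4 = 3 into the melted columns → red.
So row 12 is (EX9, red, 577); stock = 577.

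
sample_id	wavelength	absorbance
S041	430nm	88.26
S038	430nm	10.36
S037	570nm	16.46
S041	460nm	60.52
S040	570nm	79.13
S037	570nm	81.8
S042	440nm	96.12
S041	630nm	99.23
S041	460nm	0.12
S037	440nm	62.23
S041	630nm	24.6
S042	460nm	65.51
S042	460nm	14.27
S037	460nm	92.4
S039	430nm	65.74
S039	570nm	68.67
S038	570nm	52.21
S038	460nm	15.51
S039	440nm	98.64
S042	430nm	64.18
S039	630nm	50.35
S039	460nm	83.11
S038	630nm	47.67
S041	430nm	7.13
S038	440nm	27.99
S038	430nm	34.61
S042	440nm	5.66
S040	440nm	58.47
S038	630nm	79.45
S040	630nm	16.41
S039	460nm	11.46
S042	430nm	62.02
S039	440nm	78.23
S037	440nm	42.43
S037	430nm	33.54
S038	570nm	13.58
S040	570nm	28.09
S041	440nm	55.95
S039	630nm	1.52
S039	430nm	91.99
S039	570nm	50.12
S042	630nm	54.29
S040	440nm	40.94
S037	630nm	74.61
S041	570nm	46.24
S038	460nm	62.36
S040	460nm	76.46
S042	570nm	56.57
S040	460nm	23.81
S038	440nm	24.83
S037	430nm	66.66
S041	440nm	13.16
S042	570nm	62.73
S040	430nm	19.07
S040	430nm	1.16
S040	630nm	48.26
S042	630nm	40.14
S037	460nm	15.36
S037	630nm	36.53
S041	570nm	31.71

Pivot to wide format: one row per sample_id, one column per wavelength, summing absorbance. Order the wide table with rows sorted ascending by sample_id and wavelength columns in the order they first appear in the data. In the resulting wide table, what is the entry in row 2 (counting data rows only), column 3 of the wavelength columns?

With rows sorted ascending by sample_id, row 2 is sample_id=S038. wavelength columns in first-appearance order: 430nm, 570nm, 460nm, 440nm, 630nm; column 3 is 460nm.
Long rows with sample_id=S038, wavelength=460nm: 15.51 + 62.36 = 77.87.

77.87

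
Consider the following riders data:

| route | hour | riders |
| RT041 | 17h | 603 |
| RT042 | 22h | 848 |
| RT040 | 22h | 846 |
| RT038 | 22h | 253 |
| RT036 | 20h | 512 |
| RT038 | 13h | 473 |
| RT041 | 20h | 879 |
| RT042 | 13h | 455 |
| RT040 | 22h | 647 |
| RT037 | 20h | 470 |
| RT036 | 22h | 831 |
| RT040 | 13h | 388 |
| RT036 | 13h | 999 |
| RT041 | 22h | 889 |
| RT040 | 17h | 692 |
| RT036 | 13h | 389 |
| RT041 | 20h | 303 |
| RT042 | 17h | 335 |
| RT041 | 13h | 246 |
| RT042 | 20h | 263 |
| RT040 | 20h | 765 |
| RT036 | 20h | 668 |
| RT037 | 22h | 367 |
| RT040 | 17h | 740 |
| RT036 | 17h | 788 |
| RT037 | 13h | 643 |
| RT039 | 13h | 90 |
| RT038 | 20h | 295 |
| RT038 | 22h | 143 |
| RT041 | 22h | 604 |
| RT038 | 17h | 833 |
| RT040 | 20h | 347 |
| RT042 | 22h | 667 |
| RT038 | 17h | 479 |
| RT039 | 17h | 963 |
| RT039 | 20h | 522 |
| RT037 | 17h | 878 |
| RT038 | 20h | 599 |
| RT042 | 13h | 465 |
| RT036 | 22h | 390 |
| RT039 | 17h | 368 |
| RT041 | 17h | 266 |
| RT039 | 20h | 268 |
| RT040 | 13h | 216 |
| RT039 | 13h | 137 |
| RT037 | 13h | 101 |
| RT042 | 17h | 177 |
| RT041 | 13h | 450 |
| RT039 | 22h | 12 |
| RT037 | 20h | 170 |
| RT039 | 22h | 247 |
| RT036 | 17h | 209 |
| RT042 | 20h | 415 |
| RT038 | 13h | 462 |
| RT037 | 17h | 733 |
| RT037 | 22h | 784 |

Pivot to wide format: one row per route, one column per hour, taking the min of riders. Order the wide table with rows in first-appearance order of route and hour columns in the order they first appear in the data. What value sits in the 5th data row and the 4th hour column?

With rows in first-appearance order of route, row 5 is route=RT036. hour columns in first-appearance order: 17h, 22h, 20h, 13h; column 4 is 13h.
Long rows with route=RT036, hour=13h: min(999, 389) = 389.

389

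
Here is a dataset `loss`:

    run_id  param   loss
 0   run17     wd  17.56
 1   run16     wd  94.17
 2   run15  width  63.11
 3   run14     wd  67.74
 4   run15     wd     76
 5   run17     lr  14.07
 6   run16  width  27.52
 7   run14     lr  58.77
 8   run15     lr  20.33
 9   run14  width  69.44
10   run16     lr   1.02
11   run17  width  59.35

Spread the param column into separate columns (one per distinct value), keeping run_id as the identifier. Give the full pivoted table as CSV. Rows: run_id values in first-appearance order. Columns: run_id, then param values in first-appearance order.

Columns: run_id plus the 3 distinct param values (wd, width, lr).
For example, row run17 column wd takes loss=17.56 from the long row (run17, wd).

run_id,wd,width,lr
run17,17.56,59.35,14.07
run16,94.17,27.52,1.02
run15,76,63.11,20.33
run14,67.74,69.44,58.77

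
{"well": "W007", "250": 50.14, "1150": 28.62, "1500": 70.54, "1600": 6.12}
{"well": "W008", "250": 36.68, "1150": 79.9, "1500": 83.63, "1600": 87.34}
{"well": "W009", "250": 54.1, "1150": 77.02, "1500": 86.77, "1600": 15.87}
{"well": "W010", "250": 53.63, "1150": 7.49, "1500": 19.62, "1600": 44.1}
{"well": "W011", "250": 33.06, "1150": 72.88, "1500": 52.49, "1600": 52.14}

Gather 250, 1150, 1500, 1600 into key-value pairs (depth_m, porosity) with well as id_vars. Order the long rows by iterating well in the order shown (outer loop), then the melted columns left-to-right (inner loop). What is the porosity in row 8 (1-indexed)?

87.34

20 rows total (5 × 4). Row 8: index ⌊(8-1)/4⌋ = 1 into well → W008; (8-1) mod 4 = 3 into the melted columns → 1600.
So row 8 is (W008, 1600, 87.34); porosity = 87.34.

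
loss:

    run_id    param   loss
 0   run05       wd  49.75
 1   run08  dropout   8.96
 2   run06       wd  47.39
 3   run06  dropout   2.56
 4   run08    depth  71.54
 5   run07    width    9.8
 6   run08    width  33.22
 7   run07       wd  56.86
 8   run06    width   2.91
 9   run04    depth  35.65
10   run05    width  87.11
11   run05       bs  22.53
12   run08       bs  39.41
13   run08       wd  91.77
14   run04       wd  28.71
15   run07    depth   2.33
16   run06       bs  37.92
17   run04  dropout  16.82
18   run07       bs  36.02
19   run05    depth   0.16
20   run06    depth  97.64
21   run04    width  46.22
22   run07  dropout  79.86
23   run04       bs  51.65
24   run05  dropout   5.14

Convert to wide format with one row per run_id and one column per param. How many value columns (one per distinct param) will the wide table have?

5

5 distinct param values: depth, bs, dropout, width, wd.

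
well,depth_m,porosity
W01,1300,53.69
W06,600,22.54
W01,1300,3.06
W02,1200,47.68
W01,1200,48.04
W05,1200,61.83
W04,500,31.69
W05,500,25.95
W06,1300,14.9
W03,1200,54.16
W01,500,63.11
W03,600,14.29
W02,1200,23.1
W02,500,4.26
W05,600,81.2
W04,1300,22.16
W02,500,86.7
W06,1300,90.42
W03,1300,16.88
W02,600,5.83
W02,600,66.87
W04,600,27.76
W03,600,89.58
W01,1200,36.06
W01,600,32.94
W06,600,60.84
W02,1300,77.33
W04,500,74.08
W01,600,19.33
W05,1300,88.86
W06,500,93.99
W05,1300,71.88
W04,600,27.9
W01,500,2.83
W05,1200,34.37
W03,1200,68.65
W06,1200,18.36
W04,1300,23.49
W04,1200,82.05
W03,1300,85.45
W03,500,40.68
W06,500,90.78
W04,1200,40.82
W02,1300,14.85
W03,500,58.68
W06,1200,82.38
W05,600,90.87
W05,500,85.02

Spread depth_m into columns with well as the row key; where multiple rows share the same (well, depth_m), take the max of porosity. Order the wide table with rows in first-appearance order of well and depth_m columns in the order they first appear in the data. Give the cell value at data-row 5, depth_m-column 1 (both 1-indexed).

With rows in first-appearance order of well, row 5 is well=W04. depth_m columns in first-appearance order: 1300, 600, 1200, 500; column 1 is 1300.
Long rows with well=W04, depth_m=1300: max(22.16, 23.49) = 23.49.

23.49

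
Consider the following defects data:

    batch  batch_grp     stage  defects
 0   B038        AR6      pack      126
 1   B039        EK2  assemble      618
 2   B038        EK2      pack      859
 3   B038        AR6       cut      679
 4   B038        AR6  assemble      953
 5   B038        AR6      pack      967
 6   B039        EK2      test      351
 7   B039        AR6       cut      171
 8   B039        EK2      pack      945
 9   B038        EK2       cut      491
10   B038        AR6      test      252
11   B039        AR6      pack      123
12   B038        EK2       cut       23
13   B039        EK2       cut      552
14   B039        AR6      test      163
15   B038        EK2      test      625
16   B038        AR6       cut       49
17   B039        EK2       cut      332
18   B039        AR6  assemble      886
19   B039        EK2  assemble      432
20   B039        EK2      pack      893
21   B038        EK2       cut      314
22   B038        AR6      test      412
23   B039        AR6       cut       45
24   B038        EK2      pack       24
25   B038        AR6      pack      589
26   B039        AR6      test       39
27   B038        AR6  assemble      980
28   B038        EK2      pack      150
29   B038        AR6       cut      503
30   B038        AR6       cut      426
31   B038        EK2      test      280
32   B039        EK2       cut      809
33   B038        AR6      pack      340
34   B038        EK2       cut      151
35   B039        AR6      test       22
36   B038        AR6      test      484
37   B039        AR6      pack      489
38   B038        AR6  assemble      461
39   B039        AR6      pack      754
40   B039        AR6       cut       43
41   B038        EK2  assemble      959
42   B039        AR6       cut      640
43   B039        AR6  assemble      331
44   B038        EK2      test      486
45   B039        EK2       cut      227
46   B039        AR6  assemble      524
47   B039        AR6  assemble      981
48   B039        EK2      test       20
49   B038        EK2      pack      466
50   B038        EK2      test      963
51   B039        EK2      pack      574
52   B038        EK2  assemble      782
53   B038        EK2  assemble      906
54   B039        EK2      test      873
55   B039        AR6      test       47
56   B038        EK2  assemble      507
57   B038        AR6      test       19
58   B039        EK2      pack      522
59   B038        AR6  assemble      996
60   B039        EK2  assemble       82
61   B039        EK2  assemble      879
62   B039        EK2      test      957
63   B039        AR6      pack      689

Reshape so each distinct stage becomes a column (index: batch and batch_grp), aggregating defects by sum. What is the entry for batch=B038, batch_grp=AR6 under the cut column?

1657

Rows with batch=B038, batch_grp=AR6 and stage=cut: defects values are 679, 49, 503, 426.
679 + 49 + 503 + 426 = 1657.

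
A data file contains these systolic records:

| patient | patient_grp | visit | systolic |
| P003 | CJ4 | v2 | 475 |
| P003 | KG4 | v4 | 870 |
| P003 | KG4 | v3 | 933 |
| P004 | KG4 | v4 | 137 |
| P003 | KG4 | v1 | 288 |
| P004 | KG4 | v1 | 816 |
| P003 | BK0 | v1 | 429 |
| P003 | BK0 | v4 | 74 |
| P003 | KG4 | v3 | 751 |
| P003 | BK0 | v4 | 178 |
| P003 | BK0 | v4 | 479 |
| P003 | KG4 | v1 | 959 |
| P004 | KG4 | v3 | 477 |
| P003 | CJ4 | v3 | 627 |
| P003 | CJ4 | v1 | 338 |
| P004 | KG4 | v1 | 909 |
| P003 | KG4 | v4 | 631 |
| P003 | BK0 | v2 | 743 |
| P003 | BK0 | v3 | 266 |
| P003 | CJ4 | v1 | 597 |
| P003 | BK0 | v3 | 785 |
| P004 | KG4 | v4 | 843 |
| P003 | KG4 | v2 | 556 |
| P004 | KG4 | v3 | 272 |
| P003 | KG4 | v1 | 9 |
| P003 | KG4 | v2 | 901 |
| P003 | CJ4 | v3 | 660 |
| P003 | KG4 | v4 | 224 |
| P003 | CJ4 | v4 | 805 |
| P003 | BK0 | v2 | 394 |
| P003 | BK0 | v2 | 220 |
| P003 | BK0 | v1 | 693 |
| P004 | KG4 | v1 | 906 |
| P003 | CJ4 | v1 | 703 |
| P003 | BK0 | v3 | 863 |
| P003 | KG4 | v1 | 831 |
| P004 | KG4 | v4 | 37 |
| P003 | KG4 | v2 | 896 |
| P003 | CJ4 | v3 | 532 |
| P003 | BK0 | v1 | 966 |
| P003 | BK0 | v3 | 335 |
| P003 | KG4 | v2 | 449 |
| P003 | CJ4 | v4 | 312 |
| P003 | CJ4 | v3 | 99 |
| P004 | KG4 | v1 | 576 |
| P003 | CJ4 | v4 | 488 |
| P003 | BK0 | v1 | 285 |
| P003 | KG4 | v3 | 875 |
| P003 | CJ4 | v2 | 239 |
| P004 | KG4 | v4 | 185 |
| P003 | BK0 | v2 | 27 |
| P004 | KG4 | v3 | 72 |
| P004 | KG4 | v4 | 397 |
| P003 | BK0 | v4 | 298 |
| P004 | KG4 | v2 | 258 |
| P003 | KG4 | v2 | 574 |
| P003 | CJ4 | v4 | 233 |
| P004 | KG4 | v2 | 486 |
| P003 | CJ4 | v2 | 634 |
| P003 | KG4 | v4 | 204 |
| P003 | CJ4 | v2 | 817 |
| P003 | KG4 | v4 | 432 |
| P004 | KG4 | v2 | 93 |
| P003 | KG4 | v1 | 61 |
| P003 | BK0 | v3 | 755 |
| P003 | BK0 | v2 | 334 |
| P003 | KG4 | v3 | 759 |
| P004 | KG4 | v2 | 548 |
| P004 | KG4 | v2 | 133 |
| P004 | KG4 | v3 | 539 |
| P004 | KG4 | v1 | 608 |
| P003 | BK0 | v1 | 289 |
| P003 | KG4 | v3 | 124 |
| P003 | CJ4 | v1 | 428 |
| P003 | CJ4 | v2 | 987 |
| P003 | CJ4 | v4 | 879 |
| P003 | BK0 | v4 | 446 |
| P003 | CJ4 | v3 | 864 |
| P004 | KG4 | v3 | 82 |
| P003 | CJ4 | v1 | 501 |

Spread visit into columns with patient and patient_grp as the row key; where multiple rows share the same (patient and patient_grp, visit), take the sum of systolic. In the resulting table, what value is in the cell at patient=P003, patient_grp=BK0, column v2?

1718

Rows with patient=P003, patient_grp=BK0 and visit=v2: systolic values are 743, 394, 220, 27, 334.
743 + 394 + 220 + 27 + 334 = 1718.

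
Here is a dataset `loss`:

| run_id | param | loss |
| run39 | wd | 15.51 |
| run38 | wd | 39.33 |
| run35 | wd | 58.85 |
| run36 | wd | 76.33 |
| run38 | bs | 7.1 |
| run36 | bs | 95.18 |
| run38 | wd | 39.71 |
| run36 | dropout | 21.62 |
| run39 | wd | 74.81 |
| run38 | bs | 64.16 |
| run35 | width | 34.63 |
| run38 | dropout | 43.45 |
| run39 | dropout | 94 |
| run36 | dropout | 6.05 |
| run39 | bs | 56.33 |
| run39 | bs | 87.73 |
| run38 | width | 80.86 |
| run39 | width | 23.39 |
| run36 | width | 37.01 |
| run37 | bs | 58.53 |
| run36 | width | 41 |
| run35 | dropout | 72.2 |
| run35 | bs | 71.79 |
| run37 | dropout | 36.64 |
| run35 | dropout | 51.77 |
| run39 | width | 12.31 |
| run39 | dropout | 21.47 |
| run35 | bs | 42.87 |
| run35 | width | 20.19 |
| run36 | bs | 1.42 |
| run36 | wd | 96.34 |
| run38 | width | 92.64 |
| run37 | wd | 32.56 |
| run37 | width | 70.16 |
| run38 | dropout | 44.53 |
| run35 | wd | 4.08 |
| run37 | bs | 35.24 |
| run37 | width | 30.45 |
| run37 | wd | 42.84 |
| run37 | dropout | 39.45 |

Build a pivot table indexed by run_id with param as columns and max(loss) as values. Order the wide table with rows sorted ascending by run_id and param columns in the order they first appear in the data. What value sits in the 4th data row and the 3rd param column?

44.53

With rows sorted ascending by run_id, row 4 is run_id=run38. param columns in first-appearance order: wd, bs, dropout, width; column 3 is dropout.
Long rows with run_id=run38, param=dropout: max(43.45, 44.53) = 44.53.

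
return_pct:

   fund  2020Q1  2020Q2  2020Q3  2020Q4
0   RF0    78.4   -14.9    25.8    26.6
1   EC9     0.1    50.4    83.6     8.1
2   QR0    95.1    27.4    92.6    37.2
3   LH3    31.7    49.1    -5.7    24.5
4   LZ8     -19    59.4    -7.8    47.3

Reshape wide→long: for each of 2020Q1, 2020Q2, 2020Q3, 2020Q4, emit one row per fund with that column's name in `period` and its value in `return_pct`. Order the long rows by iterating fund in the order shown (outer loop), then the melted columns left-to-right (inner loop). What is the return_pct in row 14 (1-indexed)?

20 rows total (5 × 4). Row 14: index ⌊(14-1)/4⌋ = 3 into fund → LH3; (14-1) mod 4 = 1 into the melted columns → 2020Q2.
So row 14 is (LH3, 2020Q2, 49.1); return_pct = 49.1.

49.1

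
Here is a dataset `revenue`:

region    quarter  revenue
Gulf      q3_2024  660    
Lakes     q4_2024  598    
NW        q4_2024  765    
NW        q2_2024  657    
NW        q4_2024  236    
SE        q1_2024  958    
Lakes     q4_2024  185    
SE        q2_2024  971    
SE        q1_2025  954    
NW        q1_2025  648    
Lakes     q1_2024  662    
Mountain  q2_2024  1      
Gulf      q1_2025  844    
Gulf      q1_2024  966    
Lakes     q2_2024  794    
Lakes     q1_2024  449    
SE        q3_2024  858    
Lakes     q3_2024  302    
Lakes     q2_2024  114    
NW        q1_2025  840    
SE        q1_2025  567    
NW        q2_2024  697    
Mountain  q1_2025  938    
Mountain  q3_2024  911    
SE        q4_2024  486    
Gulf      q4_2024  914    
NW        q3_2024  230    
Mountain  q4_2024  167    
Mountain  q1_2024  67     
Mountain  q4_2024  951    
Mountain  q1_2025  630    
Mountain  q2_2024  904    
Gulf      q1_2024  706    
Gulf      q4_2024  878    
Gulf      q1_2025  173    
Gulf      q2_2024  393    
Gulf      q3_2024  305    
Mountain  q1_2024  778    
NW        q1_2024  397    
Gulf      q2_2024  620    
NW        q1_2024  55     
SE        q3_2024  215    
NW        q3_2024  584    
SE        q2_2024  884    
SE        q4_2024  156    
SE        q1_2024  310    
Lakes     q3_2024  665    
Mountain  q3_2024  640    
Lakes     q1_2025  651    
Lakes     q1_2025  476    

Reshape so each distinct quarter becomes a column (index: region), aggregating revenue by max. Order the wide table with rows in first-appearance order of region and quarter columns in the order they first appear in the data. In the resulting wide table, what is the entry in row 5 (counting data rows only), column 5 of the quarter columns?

With rows in first-appearance order of region, row 5 is region=Mountain. quarter columns in first-appearance order: q3_2024, q4_2024, q2_2024, q1_2024, q1_2025; column 5 is q1_2025.
Long rows with region=Mountain, quarter=q1_2025: max(938, 630) = 938.

938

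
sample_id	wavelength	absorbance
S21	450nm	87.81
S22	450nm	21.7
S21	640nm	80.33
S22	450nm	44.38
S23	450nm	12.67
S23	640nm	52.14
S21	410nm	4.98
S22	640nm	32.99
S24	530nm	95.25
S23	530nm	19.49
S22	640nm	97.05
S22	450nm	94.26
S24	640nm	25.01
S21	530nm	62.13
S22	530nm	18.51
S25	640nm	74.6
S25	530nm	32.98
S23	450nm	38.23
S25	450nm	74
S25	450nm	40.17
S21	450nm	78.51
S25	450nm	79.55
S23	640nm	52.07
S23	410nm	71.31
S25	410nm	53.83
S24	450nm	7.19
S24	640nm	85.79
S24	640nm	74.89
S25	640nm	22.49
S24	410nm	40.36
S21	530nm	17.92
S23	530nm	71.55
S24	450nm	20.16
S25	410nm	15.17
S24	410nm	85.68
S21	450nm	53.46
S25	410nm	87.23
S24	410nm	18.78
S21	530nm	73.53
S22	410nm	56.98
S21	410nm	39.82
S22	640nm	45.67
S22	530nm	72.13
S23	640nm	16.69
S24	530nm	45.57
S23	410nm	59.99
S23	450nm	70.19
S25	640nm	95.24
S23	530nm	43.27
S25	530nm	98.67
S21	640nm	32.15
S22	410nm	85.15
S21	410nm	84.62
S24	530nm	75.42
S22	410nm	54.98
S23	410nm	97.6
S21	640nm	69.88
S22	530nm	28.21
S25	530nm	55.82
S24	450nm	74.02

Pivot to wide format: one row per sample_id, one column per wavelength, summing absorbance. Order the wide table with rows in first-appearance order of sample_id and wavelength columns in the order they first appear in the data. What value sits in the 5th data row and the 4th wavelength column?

With rows in first-appearance order of sample_id, row 5 is sample_id=S25. wavelength columns in first-appearance order: 450nm, 640nm, 410nm, 530nm; column 4 is 530nm.
Long rows with sample_id=S25, wavelength=530nm: 32.98 + 98.67 + 55.82 = 187.47.

187.47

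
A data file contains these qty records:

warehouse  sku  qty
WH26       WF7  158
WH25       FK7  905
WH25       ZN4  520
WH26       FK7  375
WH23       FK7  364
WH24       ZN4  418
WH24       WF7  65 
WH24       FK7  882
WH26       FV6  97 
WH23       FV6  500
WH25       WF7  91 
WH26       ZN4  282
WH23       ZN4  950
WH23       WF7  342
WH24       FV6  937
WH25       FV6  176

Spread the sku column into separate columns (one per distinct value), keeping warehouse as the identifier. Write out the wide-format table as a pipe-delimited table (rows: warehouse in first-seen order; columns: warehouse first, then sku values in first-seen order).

Columns: warehouse plus the 4 distinct sku values (WF7, FK7, ZN4, FV6).
For example, row WH26 column WF7 takes qty=158 from the long row (WH26, WF7).

| warehouse | WF7 | FK7 | ZN4 | FV6 |
| WH26 | 158 | 375 | 282 | 97 |
| WH25 | 91 | 905 | 520 | 176 |
| WH23 | 342 | 364 | 950 | 500 |
| WH24 | 65 | 882 | 418 | 937 |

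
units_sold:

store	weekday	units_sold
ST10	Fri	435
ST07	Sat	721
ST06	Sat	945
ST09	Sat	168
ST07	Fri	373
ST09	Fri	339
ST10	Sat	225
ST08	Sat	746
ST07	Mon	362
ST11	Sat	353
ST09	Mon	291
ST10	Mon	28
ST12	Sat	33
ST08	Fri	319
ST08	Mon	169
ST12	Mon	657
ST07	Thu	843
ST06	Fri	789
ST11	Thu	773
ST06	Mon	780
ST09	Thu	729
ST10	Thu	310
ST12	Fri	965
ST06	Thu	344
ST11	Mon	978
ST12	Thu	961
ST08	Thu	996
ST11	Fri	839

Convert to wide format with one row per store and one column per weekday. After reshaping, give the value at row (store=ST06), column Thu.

344

Wide layout: rows indexed by store, columns are the 4 distinct weekday values (Fri, Sat, Mon, Thu).
Cell (store=ST06, weekday=Thu) draws from the long row where store=ST06 and weekday=Thu, which has units_sold=344.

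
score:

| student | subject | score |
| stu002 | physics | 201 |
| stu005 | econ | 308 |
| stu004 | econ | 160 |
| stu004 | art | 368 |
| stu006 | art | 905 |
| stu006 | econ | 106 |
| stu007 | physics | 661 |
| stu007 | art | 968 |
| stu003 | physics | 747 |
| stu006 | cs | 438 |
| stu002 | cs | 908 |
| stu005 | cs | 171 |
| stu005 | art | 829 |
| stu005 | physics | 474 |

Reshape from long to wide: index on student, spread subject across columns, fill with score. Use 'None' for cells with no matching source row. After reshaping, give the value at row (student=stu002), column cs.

The long row with student=stu002, subject=cs has score=908.

908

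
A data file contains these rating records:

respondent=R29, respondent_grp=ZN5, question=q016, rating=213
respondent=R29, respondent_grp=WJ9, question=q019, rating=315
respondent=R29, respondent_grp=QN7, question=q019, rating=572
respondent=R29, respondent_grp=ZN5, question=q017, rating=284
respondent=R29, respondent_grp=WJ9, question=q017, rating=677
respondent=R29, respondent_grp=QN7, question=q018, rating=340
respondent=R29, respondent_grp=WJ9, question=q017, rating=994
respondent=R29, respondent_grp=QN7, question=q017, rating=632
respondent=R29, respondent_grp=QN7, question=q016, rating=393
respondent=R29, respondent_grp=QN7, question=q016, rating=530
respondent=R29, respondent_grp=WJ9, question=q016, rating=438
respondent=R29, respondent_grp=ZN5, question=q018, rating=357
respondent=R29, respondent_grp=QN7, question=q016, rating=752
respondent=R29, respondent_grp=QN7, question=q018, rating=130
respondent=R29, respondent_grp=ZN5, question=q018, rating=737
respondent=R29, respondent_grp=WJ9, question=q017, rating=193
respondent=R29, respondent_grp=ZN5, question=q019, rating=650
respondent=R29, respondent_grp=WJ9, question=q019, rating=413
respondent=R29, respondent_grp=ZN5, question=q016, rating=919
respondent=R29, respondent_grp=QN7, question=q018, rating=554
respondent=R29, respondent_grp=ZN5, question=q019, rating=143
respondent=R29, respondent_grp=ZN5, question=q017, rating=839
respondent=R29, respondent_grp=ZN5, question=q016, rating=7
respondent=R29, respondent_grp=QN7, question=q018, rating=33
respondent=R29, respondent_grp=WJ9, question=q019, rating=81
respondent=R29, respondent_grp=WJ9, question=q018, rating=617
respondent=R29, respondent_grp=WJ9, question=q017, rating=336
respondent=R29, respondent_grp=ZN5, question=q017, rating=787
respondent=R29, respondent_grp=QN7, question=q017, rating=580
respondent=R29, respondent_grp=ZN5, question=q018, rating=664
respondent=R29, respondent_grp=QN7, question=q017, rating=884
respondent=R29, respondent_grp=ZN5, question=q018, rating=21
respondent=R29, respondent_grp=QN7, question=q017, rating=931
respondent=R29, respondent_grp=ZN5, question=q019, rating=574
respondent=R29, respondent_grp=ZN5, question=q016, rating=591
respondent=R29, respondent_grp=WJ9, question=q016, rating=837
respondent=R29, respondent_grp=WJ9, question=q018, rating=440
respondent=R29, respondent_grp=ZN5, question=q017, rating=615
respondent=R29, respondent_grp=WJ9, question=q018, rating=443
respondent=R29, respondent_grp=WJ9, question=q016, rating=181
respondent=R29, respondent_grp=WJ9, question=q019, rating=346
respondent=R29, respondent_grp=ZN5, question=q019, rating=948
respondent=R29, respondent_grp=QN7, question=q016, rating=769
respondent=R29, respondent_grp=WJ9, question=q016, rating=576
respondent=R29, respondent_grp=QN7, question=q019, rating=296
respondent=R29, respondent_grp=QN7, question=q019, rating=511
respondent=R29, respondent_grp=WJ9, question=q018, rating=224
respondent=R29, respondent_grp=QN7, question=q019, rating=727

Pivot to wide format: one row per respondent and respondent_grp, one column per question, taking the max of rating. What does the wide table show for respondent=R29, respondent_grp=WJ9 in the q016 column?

Rows with respondent=R29, respondent_grp=WJ9 and question=q016: rating values are 438, 837, 181, 576.
max(438, 837, 181, 576) = 837.

837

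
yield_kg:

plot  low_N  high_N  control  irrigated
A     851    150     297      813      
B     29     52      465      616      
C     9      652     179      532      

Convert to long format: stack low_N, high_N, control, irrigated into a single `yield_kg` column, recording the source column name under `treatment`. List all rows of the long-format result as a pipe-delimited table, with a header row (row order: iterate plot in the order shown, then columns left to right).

Each (plot, column) pair becomes one row: 3 × 4 = 12 rows.
For example, (A, low_N) → yield_kg=851.

| plot | treatment | yield_kg |
| A | low_N | 851 |
| A | high_N | 150 |
| A | control | 297 |
| A | irrigated | 813 |
| B | low_N | 29 |
| B | high_N | 52 |
| B | control | 465 |
| B | irrigated | 616 |
| C | low_N | 9 |
| C | high_N | 652 |
| C | control | 179 |
| C | irrigated | 532 |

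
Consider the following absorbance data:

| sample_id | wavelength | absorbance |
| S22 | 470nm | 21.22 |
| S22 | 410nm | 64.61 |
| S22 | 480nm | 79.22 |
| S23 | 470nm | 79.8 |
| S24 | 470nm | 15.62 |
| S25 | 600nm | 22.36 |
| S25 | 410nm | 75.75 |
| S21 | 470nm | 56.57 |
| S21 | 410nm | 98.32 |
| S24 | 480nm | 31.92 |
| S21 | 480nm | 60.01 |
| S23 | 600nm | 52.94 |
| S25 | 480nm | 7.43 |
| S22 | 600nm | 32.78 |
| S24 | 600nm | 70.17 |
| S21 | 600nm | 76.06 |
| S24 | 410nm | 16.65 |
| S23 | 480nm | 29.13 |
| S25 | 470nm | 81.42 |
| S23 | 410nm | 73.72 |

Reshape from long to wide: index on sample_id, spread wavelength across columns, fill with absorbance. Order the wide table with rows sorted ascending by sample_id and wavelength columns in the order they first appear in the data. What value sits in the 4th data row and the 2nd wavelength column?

With rows sorted ascending by sample_id, row 4 is sample_id=S24. wavelength columns in first-appearance order: 470nm, 410nm, 480nm, 600nm; column 2 is 410nm.
Long rows with sample_id=S24, wavelength=410nm: absorbance = 16.65.

16.65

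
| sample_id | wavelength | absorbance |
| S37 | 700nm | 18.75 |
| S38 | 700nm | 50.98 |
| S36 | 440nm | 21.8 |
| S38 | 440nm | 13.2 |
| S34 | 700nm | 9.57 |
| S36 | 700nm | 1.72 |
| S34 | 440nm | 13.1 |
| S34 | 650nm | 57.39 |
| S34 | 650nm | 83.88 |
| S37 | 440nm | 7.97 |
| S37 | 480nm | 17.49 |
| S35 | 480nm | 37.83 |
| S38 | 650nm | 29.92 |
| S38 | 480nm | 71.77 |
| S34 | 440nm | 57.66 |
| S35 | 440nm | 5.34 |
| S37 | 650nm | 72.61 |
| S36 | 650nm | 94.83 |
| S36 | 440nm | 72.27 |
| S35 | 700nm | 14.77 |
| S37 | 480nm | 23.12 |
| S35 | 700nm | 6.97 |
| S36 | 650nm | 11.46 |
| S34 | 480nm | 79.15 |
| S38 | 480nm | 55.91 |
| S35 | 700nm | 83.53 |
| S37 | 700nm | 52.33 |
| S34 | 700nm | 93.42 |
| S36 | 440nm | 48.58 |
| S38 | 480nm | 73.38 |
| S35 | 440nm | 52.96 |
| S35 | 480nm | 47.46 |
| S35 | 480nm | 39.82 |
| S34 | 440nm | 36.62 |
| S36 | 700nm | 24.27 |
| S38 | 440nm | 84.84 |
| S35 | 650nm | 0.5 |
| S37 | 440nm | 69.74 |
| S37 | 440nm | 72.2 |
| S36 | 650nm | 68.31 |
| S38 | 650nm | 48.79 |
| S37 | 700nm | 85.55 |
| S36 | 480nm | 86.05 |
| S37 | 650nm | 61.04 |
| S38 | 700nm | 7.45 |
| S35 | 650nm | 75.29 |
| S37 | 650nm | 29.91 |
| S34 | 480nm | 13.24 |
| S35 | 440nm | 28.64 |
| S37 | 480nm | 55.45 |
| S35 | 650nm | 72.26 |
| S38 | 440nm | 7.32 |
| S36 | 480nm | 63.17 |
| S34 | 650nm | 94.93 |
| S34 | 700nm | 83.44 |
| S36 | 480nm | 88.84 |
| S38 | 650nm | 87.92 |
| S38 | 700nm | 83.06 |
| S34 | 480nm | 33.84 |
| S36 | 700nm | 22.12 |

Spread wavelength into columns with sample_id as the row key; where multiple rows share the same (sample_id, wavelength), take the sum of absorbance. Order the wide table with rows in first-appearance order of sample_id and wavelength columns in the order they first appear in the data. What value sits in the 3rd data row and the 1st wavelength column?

48.11

With rows in first-appearance order of sample_id, row 3 is sample_id=S36. wavelength columns in first-appearance order: 700nm, 440nm, 650nm, 480nm; column 1 is 700nm.
Long rows with sample_id=S36, wavelength=700nm: 1.72 + 24.27 + 22.12 = 48.11.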